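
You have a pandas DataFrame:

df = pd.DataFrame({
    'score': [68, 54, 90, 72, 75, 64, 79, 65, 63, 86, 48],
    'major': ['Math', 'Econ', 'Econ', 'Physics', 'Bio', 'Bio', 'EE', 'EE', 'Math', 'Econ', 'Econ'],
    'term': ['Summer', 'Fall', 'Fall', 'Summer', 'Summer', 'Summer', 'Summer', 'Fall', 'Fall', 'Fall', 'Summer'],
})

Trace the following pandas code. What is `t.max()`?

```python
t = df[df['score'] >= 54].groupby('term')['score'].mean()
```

71.6

filter rows where score >= 54:
   score    major    term
0     68     Math  Summer
1     54     Econ    Fall
2     90     Econ    Fall
3     72  Physics  Summer
4     75      Bio  Summer
5     64      Bio  Summer
6     79       EE  Summer
7     65       EE    Fall
8     63     Math    Fall
9     86     Econ    Fall
group by term, mean of score:
term
Fall      71.6
Summer    71.6
Name: score, dtype: float64
Reading off the max of the resulting series, we get 71.6.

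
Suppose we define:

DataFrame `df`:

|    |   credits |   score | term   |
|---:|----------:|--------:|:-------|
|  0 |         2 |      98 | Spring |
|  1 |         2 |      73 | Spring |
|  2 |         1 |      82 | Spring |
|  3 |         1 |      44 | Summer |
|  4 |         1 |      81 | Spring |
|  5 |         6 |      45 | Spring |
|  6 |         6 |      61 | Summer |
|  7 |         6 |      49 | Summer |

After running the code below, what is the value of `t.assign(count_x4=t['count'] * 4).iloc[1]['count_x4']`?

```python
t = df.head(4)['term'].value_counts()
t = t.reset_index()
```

4

take first 4 rows:
   credits  score    term
0        2     98  Spring
1        2     73  Spring
2        1     82  Spring
3        1     44  Summer
value_counts of term:
term
Spring    3
Summer    1
Name: count, dtype: int64
reset_index():
     term  count
0  Spring      3
1  Summer      1
add column count_x4 = t['count'] * 4:
     term  count  count_x4
0  Spring      3        12
1  Summer      1         4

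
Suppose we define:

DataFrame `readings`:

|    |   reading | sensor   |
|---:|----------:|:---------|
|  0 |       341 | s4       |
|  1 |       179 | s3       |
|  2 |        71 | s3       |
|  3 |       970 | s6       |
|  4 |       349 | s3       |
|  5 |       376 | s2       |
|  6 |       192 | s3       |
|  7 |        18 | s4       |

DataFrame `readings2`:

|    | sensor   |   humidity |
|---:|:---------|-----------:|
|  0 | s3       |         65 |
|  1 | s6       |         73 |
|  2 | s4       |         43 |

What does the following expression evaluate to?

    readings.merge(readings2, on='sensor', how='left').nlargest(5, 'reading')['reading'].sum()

merge on 'sensor' (how='left') → 8 rows:
   reading sensor  humidity
0      341     s4      43.0
1      179     s3      65.0
2       71     s3      65.0
3      970     s6      73.0
4      349     s3      65.0
5      376     s2       NaN
6      192     s3      65.0
7       18     s4      43.0
take 5 rows with largest reading:
   reading sensor  humidity
3      970     s6      73.0
5      376     s2       NaN
4      349     s3      65.0
0      341     s4      43.0
6      192     s3      65.0

2228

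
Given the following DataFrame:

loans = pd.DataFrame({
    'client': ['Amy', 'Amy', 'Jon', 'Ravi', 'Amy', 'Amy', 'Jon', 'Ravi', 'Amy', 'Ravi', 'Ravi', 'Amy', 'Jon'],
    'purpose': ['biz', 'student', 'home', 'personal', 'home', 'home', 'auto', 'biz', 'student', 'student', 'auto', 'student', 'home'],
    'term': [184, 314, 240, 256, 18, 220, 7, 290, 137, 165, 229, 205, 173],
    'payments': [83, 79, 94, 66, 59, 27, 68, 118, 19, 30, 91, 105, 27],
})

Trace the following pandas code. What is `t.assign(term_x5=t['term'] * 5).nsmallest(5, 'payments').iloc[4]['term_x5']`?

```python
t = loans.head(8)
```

take first 8 rows:
  client   purpose  term  payments
0    Amy       biz   184        83
1    Amy   student   314        79
2    Jon      home   240        94
3   Ravi  personal   256        66
4    Amy      home    18        59
5    Amy      home   220        27
6    Jon      auto     7        68
7   Ravi       biz   290       118
add column term_x5 = t['term'] * 5:
  client   purpose  term  payments  term_x5
0    Amy       biz   184        83      920
1    Amy   student   314        79     1570
2    Jon      home   240        94     1200
3   Ravi  personal   256        66     1280
4    Amy      home    18        59       90
5    Amy      home   220        27     1100
6    Jon      auto     7        68       35
7   Ravi       biz   290       118     1450
take 5 rows with smallest payments:
  client   purpose  term  payments  term_x5
5    Amy      home   220        27     1100
4    Amy      home    18        59       90
3   Ravi  personal   256        66     1280
6    Jon      auto     7        68       35
1    Amy   student   314        79     1570
value at position 4, column 'term_x5' → 1570

1570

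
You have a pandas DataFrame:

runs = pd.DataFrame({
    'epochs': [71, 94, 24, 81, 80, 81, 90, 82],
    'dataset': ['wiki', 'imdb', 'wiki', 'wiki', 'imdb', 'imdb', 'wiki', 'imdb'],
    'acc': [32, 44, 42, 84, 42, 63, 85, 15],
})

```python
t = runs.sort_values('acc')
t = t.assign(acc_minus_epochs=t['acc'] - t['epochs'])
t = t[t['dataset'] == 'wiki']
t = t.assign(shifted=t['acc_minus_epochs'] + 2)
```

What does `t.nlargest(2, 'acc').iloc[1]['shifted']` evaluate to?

5

sort by acc:
   epochs dataset  acc
7      82    imdb   15
0      71    wiki   32
2      24    wiki   42
4      80    imdb   42
1      94    imdb   44
5      81    imdb   63
3      81    wiki   84
6      90    wiki   85
add column acc_minus_epochs = t['acc'] - t['epochs']:
   epochs dataset  acc  acc_minus_epochs
7      82    imdb   15               -67
0      71    wiki   32               -39
2      24    wiki   42                18
4      80    imdb   42               -38
1      94    imdb   44               -50
5      81    imdb   63               -18
3      81    wiki   84                 3
6      90    wiki   85                -5
filter rows where dataset == 'wiki':
   epochs dataset  acc  acc_minus_epochs
0      71    wiki   32               -39
2      24    wiki   42                18
3      81    wiki   84                 3
6      90    wiki   85                -5
add column shifted = t['acc_minus_epochs'] + 2:
   epochs dataset  acc  acc_minus_epochs  shifted
0      71    wiki   32               -39      -37
2      24    wiki   42                18       20
3      81    wiki   84                 3        5
6      90    wiki   85                -5       -3
take 2 rows with largest acc:
   epochs dataset  acc  acc_minus_epochs  shifted
6      90    wiki   85                -5       -3
3      81    wiki   84                 3        5
Hence 5.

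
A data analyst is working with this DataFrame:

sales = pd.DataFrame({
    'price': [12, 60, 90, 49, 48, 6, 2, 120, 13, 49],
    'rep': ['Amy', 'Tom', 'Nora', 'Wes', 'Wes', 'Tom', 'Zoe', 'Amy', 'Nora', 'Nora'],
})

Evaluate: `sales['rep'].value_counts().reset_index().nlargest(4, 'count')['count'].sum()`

value_counts of rep:
rep
Nora    3
Amy     2
Tom     2
Wes     2
Zoe     1
Name: count, dtype: int64
reset_index():
    rep  count
0  Nora      3
1   Amy      2
2   Tom      2
3   Wes      2
4   Zoe      1
take 4 rows with largest count:
    rep  count
0  Nora      3
1   Amy      2
2   Tom      2
3   Wes      2
So sum() = 9.

9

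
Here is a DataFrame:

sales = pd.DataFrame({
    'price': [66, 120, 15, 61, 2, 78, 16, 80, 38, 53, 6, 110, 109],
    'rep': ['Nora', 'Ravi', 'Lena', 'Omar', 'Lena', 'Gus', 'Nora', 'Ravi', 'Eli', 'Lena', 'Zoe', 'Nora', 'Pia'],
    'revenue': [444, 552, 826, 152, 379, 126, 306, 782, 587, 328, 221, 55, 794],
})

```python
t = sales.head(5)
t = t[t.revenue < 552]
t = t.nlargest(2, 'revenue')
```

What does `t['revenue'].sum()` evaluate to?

take first 5 rows:
   price   rep  revenue
0     66  Nora      444
1    120  Ravi      552
2     15  Lena      826
3     61  Omar      152
4      2  Lena      379
filter rows where revenue < 552:
   price   rep  revenue
0     66  Nora      444
3     61  Omar      152
4      2  Lena      379
take 2 rows with largest revenue:
   price   rep  revenue
0     66  Nora      444
4      2  Lena      379
Reading off the sum of column 'revenue', we get 823.

823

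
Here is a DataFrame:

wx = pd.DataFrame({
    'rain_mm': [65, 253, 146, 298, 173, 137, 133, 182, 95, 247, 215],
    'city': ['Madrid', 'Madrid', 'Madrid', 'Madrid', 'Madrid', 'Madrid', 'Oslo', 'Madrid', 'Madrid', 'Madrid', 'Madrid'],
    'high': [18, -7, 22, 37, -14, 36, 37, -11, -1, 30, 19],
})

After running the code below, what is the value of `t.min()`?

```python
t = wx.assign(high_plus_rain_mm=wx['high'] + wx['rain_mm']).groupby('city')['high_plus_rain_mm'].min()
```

add column high_plus_rain_mm = wx['high'] + wx['rain_mm']:
    rain_mm    city  high  high_plus_rain_mm
0        65  Madrid    18                 83
1       253  Madrid    -7                246
2       146  Madrid    22                168
3       298  Madrid    37                335
4       173  Madrid   -14                159
5       137  Madrid    36                173
6       133    Oslo    37                170
7       182  Madrid   -11                171
8        95  Madrid    -1                 94
9       247  Madrid    30                277
10      215  Madrid    19                234
group by city, min of high_plus_rain_mm:
city
Madrid     83
Oslo      170
Name: high_plus_rain_mm, dtype: int64
Finally, min of the resulting series = 83.

83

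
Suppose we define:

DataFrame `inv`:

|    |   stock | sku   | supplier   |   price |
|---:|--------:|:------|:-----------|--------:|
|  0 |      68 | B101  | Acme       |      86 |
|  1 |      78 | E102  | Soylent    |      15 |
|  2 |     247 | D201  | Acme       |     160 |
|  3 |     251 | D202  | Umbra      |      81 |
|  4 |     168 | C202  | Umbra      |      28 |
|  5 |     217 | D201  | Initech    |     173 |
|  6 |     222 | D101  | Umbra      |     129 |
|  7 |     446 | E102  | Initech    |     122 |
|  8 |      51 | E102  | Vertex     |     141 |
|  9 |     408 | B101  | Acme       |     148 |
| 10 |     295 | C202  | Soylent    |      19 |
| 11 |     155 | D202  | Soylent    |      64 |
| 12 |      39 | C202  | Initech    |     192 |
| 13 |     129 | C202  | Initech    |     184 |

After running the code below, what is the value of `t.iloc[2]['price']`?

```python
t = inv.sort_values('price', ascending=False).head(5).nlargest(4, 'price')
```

sort by price descending:
    stock   sku supplier  price
12     39  C202  Initech    192
13    129  C202  Initech    184
5     217  D201  Initech    173
2     247  D201     Acme    160
9     408  B101     Acme    148
8      51  E102   Vertex    141
6     222  D101    Umbra    129
7     446  E102  Initech    122
0      68  B101     Acme     86
3     251  D202    Umbra     81
11    155  D202  Soylent     64
4     168  C202    Umbra     28
10    295  C202  Soylent     19
1      78  E102  Soylent     15
take first 5 rows:
    stock   sku supplier  price
12     39  C202  Initech    192
13    129  C202  Initech    184
5     217  D201  Initech    173
2     247  D201     Acme    160
9     408  B101     Acme    148
take 4 rows with largest price:
    stock   sku supplier  price
12     39  C202  Initech    192
13    129  C202  Initech    184
5     217  D201  Initech    173
2     247  D201     Acme    160

173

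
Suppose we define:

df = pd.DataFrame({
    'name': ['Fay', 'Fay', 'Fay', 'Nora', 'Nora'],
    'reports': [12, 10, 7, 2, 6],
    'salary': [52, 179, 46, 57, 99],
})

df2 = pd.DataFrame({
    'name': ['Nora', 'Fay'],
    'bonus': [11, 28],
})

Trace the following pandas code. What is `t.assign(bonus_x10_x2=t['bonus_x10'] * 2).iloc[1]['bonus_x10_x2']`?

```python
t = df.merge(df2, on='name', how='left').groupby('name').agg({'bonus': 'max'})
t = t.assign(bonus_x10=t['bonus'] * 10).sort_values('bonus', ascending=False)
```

220

merge on 'name' (how='left') → 5 rows:
   name  reports  salary  bonus
0   Fay       12      52     28
1   Fay       10     179     28
2   Fay        7      46     28
3  Nora        2      57     11
4  Nora        6      99     11
group by name, max of bonus:
      bonus
name       
Fay      28
Nora     11
add column bonus_x10 = t['bonus'] * 10:
      bonus  bonus_x10
name                  
Fay      28        280
Nora     11        110
sort by bonus descending:
      bonus  bonus_x10
name                  
Fay      28        280
Nora     11        110
add column bonus_x10_x2 = t['bonus_x10'] * 2:
      bonus  bonus_x10  bonus_x10_x2
name                                
Fay      28        280           560
Nora     11        110           220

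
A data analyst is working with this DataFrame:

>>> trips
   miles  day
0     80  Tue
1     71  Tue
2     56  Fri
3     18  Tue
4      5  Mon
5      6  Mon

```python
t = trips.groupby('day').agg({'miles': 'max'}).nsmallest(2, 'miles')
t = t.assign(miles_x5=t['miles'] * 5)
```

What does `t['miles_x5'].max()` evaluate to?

group by day, max of miles:
     miles
day       
Fri     56
Mon      6
Tue     80
take 2 rows with smallest miles:
     miles
day       
Mon      6
Fri     56
add column miles_x5 = t['miles'] * 5:
     miles  miles_x5
day                 
Mon      6        30
Fri     56       280

280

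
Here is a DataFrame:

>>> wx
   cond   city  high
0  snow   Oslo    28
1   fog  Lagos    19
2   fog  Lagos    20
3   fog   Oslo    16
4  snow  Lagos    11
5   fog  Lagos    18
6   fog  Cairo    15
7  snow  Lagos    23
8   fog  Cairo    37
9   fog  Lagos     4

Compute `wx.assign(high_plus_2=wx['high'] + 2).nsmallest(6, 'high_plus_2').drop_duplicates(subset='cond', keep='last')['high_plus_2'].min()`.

13

add column high_plus_2 = wx['high'] + 2:
   cond   city  high  high_plus_2
0  snow   Oslo    28           30
1   fog  Lagos    19           21
2   fog  Lagos    20           22
3   fog   Oslo    16           18
4  snow  Lagos    11           13
5   fog  Lagos    18           20
6   fog  Cairo    15           17
7  snow  Lagos    23           25
8   fog  Cairo    37           39
9   fog  Lagos     4            6
take 6 rows with smallest high_plus_2:
   cond   city  high  high_plus_2
9   fog  Lagos     4            6
4  snow  Lagos    11           13
6   fog  Cairo    15           17
3   fog   Oslo    16           18
5   fog  Lagos    18           20
1   fog  Lagos    19           21
drop duplicate cond (keep=last):
   cond   city  high  high_plus_2
4  snow  Lagos    11           13
1   fog  Lagos    19           21
min of column 'high_plus_2' → 13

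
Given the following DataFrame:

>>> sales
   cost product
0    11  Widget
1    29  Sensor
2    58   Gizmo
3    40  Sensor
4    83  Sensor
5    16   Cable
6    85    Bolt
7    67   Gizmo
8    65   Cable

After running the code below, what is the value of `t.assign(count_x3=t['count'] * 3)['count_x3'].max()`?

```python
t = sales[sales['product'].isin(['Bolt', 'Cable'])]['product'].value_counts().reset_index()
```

6

filter rows where product in ['Bolt', 'Cable']:
   cost product
5    16   Cable
6    85    Bolt
8    65   Cable
value_counts of product:
product
Cable    2
Bolt     1
Name: count, dtype: int64
reset_index():
  product  count
0   Cable      2
1    Bolt      1
add column count_x3 = t['count'] * 3:
  product  count  count_x3
0   Cable      2         6
1    Bolt      1         3
Then the max of column 'count_x3': 6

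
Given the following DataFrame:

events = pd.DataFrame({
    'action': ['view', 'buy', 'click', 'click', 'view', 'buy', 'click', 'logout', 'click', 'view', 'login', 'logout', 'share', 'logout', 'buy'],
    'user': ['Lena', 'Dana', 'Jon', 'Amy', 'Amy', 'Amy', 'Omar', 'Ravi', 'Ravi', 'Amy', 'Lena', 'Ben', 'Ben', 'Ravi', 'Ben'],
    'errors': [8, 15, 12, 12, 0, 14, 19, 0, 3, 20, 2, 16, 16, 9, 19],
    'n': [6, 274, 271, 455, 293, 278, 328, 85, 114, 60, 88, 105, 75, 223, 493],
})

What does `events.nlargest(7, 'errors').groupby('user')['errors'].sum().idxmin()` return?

take 7 rows with largest errors:
    action  user  errors    n
9     view   Amy      20   60
6    click  Omar      19  328
14     buy   Ben      19  493
11  logout   Ben      16  105
12   share   Ben      16   75
1      buy  Dana      15  274
5      buy   Amy      14  278
group by user, sum of errors:
user
Amy     34
Ben     51
Dana    15
Omar    19
Name: errors, dtype: int64
Then the label with the smallest value: Dana

Dana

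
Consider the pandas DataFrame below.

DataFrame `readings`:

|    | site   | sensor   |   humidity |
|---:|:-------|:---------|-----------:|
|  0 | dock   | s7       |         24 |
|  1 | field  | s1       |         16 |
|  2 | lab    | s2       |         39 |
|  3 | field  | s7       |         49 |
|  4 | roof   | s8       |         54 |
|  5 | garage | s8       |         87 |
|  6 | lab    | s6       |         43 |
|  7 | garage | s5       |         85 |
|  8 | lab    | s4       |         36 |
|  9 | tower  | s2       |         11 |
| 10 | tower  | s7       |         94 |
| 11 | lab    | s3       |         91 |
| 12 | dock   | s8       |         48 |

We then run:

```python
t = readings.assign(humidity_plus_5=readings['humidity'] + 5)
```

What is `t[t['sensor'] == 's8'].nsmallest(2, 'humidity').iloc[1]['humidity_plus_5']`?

59

add column humidity_plus_5 = readings['humidity'] + 5:
      site sensor  humidity  humidity_plus_5
0     dock     s7        24               29
1    field     s1        16               21
2      lab     s2        39               44
3    field     s7        49               54
4     roof     s8        54               59
5   garage     s8        87               92
6      lab     s6        43               48
7   garage     s5        85               90
8      lab     s4        36               41
9    tower     s2        11               16
10   tower     s7        94               99
11     lab     s3        91               96
12    dock     s8        48               53
filter rows where sensor == 's8':
      site sensor  humidity  humidity_plus_5
4     roof     s8        54               59
5   garage     s8        87               92
12    dock     s8        48               53
take 2 rows with smallest humidity:
    site sensor  humidity  humidity_plus_5
12  dock     s8        48               53
4   roof     s8        54               59
The value at position 1, column 'humidity_plus_5' is 59.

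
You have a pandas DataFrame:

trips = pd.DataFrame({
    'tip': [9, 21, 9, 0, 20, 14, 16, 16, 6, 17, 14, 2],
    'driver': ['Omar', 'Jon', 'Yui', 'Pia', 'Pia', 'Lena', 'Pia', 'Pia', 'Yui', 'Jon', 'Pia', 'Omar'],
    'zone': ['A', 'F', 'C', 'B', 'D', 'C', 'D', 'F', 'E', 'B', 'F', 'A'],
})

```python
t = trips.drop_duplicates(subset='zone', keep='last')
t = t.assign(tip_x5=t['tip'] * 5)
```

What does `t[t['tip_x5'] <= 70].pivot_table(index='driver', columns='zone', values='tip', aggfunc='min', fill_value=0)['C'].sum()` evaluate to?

drop duplicate zone (keep=last):
    tip driver zone
5    14   Lena    C
6    16    Pia    D
8     6    Yui    E
9    17    Jon    B
10   14    Pia    F
11    2   Omar    A
add column tip_x5 = t['tip'] * 5:
    tip driver zone  tip_x5
5    14   Lena    C      70
6    16    Pia    D      80
8     6    Yui    E      30
9    17    Jon    B      85
10   14    Pia    F      70
11    2   Omar    A      10
filter rows where tip_x5 <= 70:
    tip driver zone  tip_x5
5    14   Lena    C      70
8     6    Yui    E      30
10   14    Pia    F      70
11    2   Omar    A      10
pivot: rows=driver, cols=zone, min(tip):
zone    A   C  E   F
driver              
Lena    0  14  0   0
Omar    2   0  0   0
Pia     0   0  0  14
Yui     0   0  6   0

14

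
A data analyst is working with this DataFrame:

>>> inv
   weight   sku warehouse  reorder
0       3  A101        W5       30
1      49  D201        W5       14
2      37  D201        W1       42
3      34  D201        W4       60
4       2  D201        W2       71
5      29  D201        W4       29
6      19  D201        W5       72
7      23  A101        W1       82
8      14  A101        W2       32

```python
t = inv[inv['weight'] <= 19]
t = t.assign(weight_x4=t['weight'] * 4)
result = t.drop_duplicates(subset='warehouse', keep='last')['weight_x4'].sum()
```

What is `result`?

132

filter rows where weight <= 19:
   weight   sku warehouse  reorder
0       3  A101        W5       30
4       2  D201        W2       71
6      19  D201        W5       72
8      14  A101        W2       32
add column weight_x4 = t['weight'] * 4:
   weight   sku warehouse  reorder  weight_x4
0       3  A101        W5       30         12
4       2  D201        W2       71          8
6      19  D201        W5       72         76
8      14  A101        W2       32         56
drop duplicate warehouse (keep=last):
   weight   sku warehouse  reorder  weight_x4
6      19  D201        W5       72         76
8      14  A101        W2       32         56
Finally, sum of column 'weight_x4' = 132.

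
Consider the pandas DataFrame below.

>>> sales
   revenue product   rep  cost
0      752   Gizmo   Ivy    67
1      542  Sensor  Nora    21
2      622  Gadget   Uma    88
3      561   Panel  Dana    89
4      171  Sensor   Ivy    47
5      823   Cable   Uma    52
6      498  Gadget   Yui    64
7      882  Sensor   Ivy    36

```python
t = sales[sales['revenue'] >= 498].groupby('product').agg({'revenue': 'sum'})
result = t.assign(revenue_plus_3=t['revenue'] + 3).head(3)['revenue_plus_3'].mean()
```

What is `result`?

filter rows where revenue >= 498:
   revenue product   rep  cost
0      752   Gizmo   Ivy    67
1      542  Sensor  Nora    21
2      622  Gadget   Uma    88
3      561   Panel  Dana    89
5      823   Cable   Uma    52
6      498  Gadget   Yui    64
7      882  Sensor   Ivy    36
group by product, sum of revenue:
         revenue
product         
Cable        823
Gadget      1120
Gizmo        752
Panel        561
Sensor      1424
add column revenue_plus_3 = t['revenue'] + 3:
         revenue  revenue_plus_3
product                         
Cable        823             826
Gadget      1120            1123
Gizmo        752             755
Panel        561             564
Sensor      1424            1427
take first 3 rows:
         revenue  revenue_plus_3
product                         
Cable        823             826
Gadget      1120            1123
Gizmo        752             755
Reading off the mean of column 'revenue_plus_3', we get 901.333333333.

901.333333333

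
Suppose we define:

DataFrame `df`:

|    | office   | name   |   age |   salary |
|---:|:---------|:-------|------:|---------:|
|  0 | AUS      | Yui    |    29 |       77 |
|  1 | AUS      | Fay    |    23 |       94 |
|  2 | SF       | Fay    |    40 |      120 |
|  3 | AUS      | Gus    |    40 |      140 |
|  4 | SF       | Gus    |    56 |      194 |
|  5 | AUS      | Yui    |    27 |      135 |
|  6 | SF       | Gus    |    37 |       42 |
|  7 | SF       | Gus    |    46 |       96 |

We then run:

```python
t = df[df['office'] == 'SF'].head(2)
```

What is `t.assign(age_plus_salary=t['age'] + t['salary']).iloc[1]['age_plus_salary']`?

250

filter rows where office == 'SF':
  office name  age  salary
2     SF  Fay   40     120
4     SF  Gus   56     194
6     SF  Gus   37      42
7     SF  Gus   46      96
take first 2 rows:
  office name  age  salary
2     SF  Fay   40     120
4     SF  Gus   56     194
add column age_plus_salary = t['age'] + t['salary']:
  office name  age  salary  age_plus_salary
2     SF  Fay   40     120              160
4     SF  Gus   56     194              250
Finally, value at position 1, column 'age_plus_salary' = 250.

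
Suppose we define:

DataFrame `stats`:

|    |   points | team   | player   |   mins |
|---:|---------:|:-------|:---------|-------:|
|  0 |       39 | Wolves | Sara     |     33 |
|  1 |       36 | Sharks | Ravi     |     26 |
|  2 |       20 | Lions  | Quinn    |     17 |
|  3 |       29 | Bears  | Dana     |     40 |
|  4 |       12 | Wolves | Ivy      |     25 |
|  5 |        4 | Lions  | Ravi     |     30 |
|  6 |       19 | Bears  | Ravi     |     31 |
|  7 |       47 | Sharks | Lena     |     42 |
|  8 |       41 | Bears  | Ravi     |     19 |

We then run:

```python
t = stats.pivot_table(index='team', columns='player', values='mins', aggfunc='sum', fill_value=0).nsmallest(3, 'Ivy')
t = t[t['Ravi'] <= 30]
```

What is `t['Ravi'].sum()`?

56

pivot: rows=team, cols=player, sum(mins):
player  Dana  Ivy  Lena  Quinn  Ravi  Sara
team                                      
Bears     40    0     0      0    50     0
Lions      0    0     0     17    30     0
Sharks     0    0    42      0    26     0
Wolves     0   25     0      0     0    33
take 3 rows with smallest Ivy:
player  Dana  Ivy  Lena  Quinn  Ravi  Sara
team                                      
Bears     40    0     0      0    50     0
Lions      0    0     0     17    30     0
Sharks     0    0    42      0    26     0
filter rows where Ravi <= 30:
player  Dana  Ivy  Lena  Quinn  Ravi  Sara
team                                      
Lions      0    0     0     17    30     0
Sharks     0    0    42      0    26     0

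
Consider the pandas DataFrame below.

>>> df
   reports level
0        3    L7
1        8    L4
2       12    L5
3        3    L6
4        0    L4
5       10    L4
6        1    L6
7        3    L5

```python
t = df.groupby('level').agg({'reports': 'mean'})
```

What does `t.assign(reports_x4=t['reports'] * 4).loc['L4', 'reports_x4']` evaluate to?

24.0

group by level, mean of reports:
       reports
level         
L4         6.0
L5         7.5
L6         2.0
L7         3.0
add column reports_x4 = t['reports'] * 4:
       reports  reports_x4
level                     
L4         6.0        24.0
L5         7.5        30.0
L6         2.0         8.0
L7         3.0        12.0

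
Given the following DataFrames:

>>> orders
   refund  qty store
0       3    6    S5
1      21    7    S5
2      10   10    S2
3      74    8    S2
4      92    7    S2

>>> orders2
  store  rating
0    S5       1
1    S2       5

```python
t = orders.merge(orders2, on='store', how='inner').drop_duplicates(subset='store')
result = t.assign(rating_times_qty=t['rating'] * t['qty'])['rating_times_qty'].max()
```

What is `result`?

50

merge on 'store' (how='inner') → 5 rows:
   refund  qty store  rating
0       3    6    S5       1
1      21    7    S5       1
2      10   10    S2       5
3      74    8    S2       5
4      92    7    S2       5
drop duplicate store (keep=first):
   refund  qty store  rating
0       3    6    S5       1
2      10   10    S2       5
add column rating_times_qty = t['rating'] * t['qty']:
   refund  qty store  rating  rating_times_qty
0       3    6    S5       1                 6
2      10   10    S2       5                50
max of column 'rating_times_qty' → 50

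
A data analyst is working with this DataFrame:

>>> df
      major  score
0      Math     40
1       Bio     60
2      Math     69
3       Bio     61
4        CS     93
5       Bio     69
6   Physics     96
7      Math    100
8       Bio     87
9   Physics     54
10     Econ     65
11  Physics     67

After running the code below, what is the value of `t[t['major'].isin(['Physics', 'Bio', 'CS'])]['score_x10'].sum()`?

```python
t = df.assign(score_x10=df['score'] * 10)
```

5870

add column score_x10 = df['score'] * 10:
      major  score  score_x10
0      Math     40        400
1       Bio     60        600
2      Math     69        690
3       Bio     61        610
4        CS     93        930
5       Bio     69        690
6   Physics     96        960
7      Math    100       1000
8       Bio     87        870
9   Physics     54        540
10     Econ     65        650
11  Physics     67        670
filter rows where major in ['Physics', 'Bio', 'CS']:
      major  score  score_x10
1       Bio     60        600
3       Bio     61        610
4        CS     93        930
5       Bio     69        690
6   Physics     96        960
8       Bio     87        870
9   Physics     54        540
11  Physics     67        670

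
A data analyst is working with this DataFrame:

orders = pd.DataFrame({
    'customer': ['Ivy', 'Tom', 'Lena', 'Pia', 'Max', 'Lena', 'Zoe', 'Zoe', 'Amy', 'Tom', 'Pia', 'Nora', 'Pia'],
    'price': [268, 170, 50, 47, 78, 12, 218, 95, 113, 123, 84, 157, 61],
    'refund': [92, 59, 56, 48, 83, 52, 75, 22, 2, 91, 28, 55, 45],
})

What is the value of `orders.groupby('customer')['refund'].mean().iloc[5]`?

40.3333333333

group by customer, mean of refund:
customer
Amy      2.000000
Ivy     92.000000
Lena    54.000000
Max     83.000000
Nora    55.000000
Pia     40.333333
Tom     75.000000
Zoe     48.500000
Name: refund, dtype: float64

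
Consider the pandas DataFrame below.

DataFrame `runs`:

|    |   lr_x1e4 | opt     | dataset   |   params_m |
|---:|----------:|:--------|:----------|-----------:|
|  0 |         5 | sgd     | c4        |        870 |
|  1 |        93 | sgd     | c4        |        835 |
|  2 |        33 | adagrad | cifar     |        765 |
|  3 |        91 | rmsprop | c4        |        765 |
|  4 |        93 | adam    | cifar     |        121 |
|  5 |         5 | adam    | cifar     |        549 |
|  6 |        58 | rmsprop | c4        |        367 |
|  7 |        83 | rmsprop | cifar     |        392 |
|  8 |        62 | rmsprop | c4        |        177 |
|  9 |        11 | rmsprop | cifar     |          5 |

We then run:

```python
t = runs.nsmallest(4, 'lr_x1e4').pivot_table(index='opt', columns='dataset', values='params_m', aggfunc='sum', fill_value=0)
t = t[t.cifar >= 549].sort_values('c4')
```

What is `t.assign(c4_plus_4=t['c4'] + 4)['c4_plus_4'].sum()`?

8

take 4 rows with smallest lr_x1e4:
   lr_x1e4      opt dataset  params_m
0        5      sgd      c4       870
5        5     adam   cifar       549
9       11  rmsprop   cifar         5
2       33  adagrad   cifar       765
pivot: rows=opt, cols=dataset, sum(params_m):
dataset   c4  cifar
opt                
adagrad    0    765
adam       0    549
rmsprop    0      5
sgd      870      0
filter rows where cifar >= 549:
dataset  c4  cifar
opt               
adagrad   0    765
adam      0    549
sort by c4:
dataset  c4  cifar
opt               
adagrad   0    765
adam      0    549
add column c4_plus_4 = t['c4'] + 4:
dataset  c4  cifar  c4_plus_4
opt                          
adagrad   0    765          4
adam      0    549          4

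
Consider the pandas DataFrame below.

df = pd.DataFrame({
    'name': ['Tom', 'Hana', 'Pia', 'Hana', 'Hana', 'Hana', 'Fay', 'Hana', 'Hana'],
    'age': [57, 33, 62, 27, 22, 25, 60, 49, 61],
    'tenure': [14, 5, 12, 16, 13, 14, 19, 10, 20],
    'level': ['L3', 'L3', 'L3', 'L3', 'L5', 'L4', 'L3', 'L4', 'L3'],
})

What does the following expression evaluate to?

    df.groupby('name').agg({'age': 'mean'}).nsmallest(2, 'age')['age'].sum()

group by name, mean of age:
            age
name           
Fay   60.000000
Hana  36.166667
Pia   62.000000
Tom   57.000000
take 2 rows with smallest age:
            age
name           
Hana  36.166667
Tom   57.000000
Reading off the sum of column 'age', we get 93.1666666667.

93.1666666667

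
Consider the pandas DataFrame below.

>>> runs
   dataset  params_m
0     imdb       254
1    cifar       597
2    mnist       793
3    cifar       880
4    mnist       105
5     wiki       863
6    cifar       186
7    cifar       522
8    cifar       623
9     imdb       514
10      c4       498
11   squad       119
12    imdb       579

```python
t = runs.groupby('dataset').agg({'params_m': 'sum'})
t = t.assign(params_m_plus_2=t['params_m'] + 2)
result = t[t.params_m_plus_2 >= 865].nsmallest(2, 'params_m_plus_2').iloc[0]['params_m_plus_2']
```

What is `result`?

group by dataset, sum of params_m:
         params_m
dataset          
c4            498
cifar        2808
imdb         1347
mnist         898
squad         119
wiki          863
add column params_m_plus_2 = t['params_m'] + 2:
         params_m  params_m_plus_2
dataset                           
c4            498              500
cifar        2808             2810
imdb         1347             1349
mnist         898              900
squad         119              121
wiki          863              865
filter rows where params_m_plus_2 >= 865:
         params_m  params_m_plus_2
dataset                           
cifar        2808             2810
imdb         1347             1349
mnist         898              900
wiki          863              865
take 2 rows with smallest params_m_plus_2:
         params_m  params_m_plus_2
dataset                           
wiki          863              865
mnist         898              900

865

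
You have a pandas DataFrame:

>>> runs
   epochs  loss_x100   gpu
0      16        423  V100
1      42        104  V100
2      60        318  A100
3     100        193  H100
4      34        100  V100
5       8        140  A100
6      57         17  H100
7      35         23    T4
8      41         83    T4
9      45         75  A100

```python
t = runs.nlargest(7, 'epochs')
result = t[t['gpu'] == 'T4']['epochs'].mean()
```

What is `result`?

38.0

take 7 rows with largest epochs:
   epochs  loss_x100   gpu
3     100        193  H100
2      60        318  A100
6      57         17  H100
9      45         75  A100
1      42        104  V100
8      41         83    T4
7      35         23    T4
filter rows where gpu == 'T4':
   epochs  loss_x100 gpu
8      41         83  T4
7      35         23  T4
So mean() = 38.0.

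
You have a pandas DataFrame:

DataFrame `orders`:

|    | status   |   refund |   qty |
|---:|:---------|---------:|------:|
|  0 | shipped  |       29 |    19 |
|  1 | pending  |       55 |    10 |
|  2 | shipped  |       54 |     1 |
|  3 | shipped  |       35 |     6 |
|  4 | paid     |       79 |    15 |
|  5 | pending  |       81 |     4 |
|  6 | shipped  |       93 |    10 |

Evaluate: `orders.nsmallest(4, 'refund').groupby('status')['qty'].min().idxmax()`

pending

take 4 rows with smallest refund:
    status  refund  qty
0  shipped      29   19
3  shipped      35    6
2  shipped      54    1
1  pending      55   10
group by status, min of qty:
status
pending    10
shipped     1
Name: qty, dtype: int64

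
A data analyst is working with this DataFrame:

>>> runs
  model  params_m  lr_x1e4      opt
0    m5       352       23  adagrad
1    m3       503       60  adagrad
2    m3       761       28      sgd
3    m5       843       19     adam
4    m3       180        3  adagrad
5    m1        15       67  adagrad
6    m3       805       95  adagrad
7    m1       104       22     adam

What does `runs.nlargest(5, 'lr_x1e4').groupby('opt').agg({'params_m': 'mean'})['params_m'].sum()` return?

take 5 rows with largest lr_x1e4:
  model  params_m  lr_x1e4      opt
6    m3       805       95  adagrad
5    m1        15       67  adagrad
1    m3       503       60  adagrad
2    m3       761       28      sgd
0    m5       352       23  adagrad
group by opt, mean of params_m:
         params_m
opt              
adagrad    418.75
sgd        761.00

1179.75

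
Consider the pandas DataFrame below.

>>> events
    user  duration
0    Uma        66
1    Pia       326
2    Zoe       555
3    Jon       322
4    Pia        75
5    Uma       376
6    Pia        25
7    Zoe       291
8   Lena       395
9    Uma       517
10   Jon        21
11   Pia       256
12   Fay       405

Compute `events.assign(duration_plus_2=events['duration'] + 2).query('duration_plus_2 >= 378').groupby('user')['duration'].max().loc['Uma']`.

517

add column duration_plus_2 = events['duration'] + 2:
    user  duration  duration_plus_2
0    Uma        66               68
1    Pia       326              328
2    Zoe       555              557
3    Jon       322              324
4    Pia        75               77
5    Uma       376              378
6    Pia        25               27
7    Zoe       291              293
8   Lena       395              397
9    Uma       517              519
10   Jon        21               23
11   Pia       256              258
12   Fay       405              407
filter rows where duration_plus_2 >= 378:
    user  duration  duration_plus_2
2    Zoe       555              557
5    Uma       376              378
8   Lena       395              397
9    Uma       517              519
12   Fay       405              407
group by user, max of duration:
user
Fay     405
Lena    395
Uma     517
Zoe     555
Name: duration, dtype: int64
Taking the value at index 'Uma' gives 517.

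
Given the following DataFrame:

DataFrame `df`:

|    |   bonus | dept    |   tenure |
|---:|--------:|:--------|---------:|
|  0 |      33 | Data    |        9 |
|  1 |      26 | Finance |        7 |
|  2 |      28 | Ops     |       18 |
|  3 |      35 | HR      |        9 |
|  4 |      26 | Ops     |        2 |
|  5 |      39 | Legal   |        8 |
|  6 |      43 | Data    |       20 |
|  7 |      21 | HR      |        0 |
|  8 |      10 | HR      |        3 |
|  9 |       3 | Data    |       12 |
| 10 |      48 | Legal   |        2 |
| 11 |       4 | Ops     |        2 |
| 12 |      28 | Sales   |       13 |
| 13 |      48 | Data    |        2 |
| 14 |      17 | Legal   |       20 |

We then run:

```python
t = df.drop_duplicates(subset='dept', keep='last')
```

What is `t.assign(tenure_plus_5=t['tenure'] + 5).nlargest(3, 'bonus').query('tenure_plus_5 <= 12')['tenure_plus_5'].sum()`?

19

drop duplicate dept (keep=last):
    bonus     dept  tenure
1      26  Finance       7
8      10       HR       3
11      4      Ops       2
12     28    Sales      13
13     48     Data       2
14     17    Legal      20
add column tenure_plus_5 = t['tenure'] + 5:
    bonus     dept  tenure  tenure_plus_5
1      26  Finance       7             12
8      10       HR       3              8
11      4      Ops       2              7
12     28    Sales      13             18
13     48     Data       2              7
14     17    Legal      20             25
take 3 rows with largest bonus:
    bonus     dept  tenure  tenure_plus_5
13     48     Data       2              7
12     28    Sales      13             18
1      26  Finance       7             12
filter rows where tenure_plus_5 <= 12:
    bonus     dept  tenure  tenure_plus_5
13     48     Data       2              7
1      26  Finance       7             12
Hence 19.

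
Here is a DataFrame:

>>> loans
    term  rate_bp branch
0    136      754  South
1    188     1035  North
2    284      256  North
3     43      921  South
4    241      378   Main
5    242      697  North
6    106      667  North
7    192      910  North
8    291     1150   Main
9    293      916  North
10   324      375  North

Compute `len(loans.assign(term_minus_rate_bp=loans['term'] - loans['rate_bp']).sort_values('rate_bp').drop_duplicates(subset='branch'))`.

add column term_minus_rate_bp = loans['term'] - loans['rate_bp']:
    term  rate_bp branch  term_minus_rate_bp
0    136      754  South                -618
1    188     1035  North                -847
2    284      256  North                  28
3     43      921  South                -878
4    241      378   Main                -137
5    242      697  North                -455
6    106      667  North                -561
7    192      910  North                -718
8    291     1150   Main                -859
9    293      916  North                -623
10   324      375  North                 -51
sort by rate_bp:
    term  rate_bp branch  term_minus_rate_bp
2    284      256  North                  28
10   324      375  North                 -51
4    241      378   Main                -137
6    106      667  North                -561
5    242      697  North                -455
0    136      754  South                -618
7    192      910  North                -718
9    293      916  North                -623
3     43      921  South                -878
1    188     1035  North                -847
8    291     1150   Main                -859
drop duplicate branch (keep=first):
   term  rate_bp branch  term_minus_rate_bp
2   284      256  North                  28
4   241      378   Main                -137
0   136      754  South                -618
Then the number of rows: 3

3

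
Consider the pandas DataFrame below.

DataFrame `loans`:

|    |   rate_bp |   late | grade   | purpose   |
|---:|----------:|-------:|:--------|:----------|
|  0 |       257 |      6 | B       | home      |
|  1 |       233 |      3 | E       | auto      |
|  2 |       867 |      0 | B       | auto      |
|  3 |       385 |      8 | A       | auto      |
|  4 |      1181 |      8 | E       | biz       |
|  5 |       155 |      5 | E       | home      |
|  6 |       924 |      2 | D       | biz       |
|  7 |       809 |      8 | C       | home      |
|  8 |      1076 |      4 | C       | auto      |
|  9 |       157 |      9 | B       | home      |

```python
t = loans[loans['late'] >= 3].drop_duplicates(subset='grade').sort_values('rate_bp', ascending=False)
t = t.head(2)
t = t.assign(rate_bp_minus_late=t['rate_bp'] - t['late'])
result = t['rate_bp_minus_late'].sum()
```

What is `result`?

1178

filter rows where late >= 3:
   rate_bp  late grade purpose
0      257     6     B    home
1      233     3     E    auto
3      385     8     A    auto
4     1181     8     E     biz
5      155     5     E    home
7      809     8     C    home
8     1076     4     C    auto
9      157     9     B    home
drop duplicate grade (keep=first):
   rate_bp  late grade purpose
0      257     6     B    home
1      233     3     E    auto
3      385     8     A    auto
7      809     8     C    home
sort by rate_bp descending:
   rate_bp  late grade purpose
7      809     8     C    home
3      385     8     A    auto
0      257     6     B    home
1      233     3     E    auto
take first 2 rows:
   rate_bp  late grade purpose
7      809     8     C    home
3      385     8     A    auto
add column rate_bp_minus_late = t['rate_bp'] - t['late']:
   rate_bp  late grade purpose  rate_bp_minus_late
7      809     8     C    home                 801
3      385     8     A    auto                 377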